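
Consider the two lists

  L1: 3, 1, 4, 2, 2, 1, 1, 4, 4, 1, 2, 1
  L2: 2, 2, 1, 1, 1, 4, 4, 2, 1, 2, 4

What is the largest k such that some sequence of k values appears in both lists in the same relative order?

8

Let dp[i][j] be the LCS length of the first i values of L1 and the first j values of L2. dp[i][j] = dp[i-1][j-1]+1 when the i-th and j-th values match, else max(dp[i-1][j], dp[i][j-1]).
    ·  2  2  1  1  1  4  4  2  1  2  4
 ·  0  0  0  0  0  0  0  0  0  0  0  0
 3  0  0  0  0  0  0  0  0  0  0  0  0
 1  0  0  0  1  1  1  1  1  1  1  1  1
 4  0  0  0  1  1  1  2  2  2  2  2  2
 2  0  1  1  1  1  1  2  2  3  3  3  3
 2  0  1  2  2  2  2  2  2  3  3  4  4
 1  0  1  2  3  3  3  3  3  3  4  4  4
 1  0  1  2  3  4  4  4  4  4  4  4  4
 4  0  1  2  3  4  4  5  5  5  5  5  5
 4  0  1  2  3  4  4  5  6  6  6  6  6
 1  0  1  2  3  4  5  5  6  6  7  7  7
 2  0  1  2  3  4  5  5  6  7  7  8  8
 1  0  1  2  3  4  5  5  6  7  8  8  8
dp[12][11] = 8. One LCS (by backtracking along matches): 2, 2, 1, 1, 4, 4, 1, 2.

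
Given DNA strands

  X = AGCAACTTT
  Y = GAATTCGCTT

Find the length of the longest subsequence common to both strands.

6

Taking G at X[2]=Y[1], then A at X[4]=Y[2], then A at X[5]=Y[3], then C at X[6]=Y[8], then T at X[8]=Y[9], then T at X[9]=Y[10] gives a common subsequence of length 6. dp[9][10] = 6 confirms this is the maximum.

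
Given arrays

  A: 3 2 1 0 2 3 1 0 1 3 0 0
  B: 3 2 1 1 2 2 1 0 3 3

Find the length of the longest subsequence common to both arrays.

7

Pick 3 [1,1], then 2 [2,2], then 1 [3,4], then 2 [5,6], then 1 [7,7], then 0 [8,8], then 3 [10,10]; all 7 values appear in both, in order. dp[12][10] = 7 confirms this is the maximum.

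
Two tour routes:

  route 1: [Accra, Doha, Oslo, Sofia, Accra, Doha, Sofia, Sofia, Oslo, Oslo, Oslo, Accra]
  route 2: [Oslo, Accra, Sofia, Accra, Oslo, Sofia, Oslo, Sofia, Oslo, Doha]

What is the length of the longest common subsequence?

6

Taking Accra [1,2], Sofia [4,3], Accra [5,4], Sofia [7,6], Sofia [8,8], Oslo [9,9] gives a common subsequence of length 6, and the DP table's final entry dp[12][10] is also 6, so no common subsequence is longer.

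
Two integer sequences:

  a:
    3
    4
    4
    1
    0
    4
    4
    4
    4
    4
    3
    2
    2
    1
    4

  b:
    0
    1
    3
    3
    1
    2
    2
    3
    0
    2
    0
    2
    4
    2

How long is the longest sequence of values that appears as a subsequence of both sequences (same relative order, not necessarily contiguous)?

One common subsequence of length 6: 3 (a #1, b #4), then 1 (a #4, b #5), then 0 (a #5, b #9), then 2 (a #12, b #10), then 2 (a #13, b #12), then 4 (a #15, b #13). Since dp[15][14] = 6, nothing longer is possible.

6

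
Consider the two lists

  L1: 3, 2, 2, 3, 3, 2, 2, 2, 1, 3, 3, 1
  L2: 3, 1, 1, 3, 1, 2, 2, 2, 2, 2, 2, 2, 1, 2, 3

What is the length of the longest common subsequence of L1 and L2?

Match 3 at L1[1]=L2[4]; then 2 at L1[2]=L2[8]; then 2 at L1[3]=L2[9]; then 2 at L1[6]=L2[10]; then 2 at L1[7]=L2[11]; then 2 at L1[8]=L2[12]; then 1 at L1[9]=L2[13]; then 3 at L1[11]=L2[15] — 8 values in the same relative order in both. Since dp[12][15] = 8, nothing longer is possible.

8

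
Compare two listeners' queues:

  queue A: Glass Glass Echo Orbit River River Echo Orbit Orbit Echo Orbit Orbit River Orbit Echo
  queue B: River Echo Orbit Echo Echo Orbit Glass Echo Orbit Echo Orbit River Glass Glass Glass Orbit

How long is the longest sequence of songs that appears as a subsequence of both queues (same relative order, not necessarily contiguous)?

Match Echo (queue A #3, queue B #2); then Orbit (queue A #4, queue B #3); then Echo (queue A #7, queue B #5); then Orbit (queue A #8, queue B #6); then Orbit (queue A #9, queue B #9); then Echo (queue A #10, queue B #10); then Orbit (queue A #12, queue B #11); then River (queue A #13, queue B #12); then Orbit (queue A #14, queue B #16) — 9 songs in the same relative order in both. dp[15][16] = 9 confirms this is the maximum.

9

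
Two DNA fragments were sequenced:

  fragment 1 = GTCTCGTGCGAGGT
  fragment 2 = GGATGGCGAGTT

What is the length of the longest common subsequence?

One common subsequence of length 9: G at fragment 1[1]=fragment 2[2], then T at fragment 1[4]=fragment 2[4], then G at fragment 1[6]=fragment 2[5], then G at fragment 1[8]=fragment 2[6], then C at fragment 1[9]=fragment 2[7], then G at fragment 1[10]=fragment 2[8], then A at fragment 1[11]=fragment 2[9], then G at fragment 1[12]=fragment 2[10], then T at fragment 1[14]=fragment 2[12]. Since dp[14][12] = 9, nothing longer is possible.

9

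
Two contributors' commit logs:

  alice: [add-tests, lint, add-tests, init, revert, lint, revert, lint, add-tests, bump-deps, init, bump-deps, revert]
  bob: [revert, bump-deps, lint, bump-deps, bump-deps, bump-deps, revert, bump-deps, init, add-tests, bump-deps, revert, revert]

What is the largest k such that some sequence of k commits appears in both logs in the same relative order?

Pick revert (alice #5, bob #1), lint (alice #6, bob #3), revert (alice #7, bob #7), bump-deps (alice #10, bob #8), init (alice #11, bob #9), bump-deps (alice #12, bob #11), revert (alice #13, bob #13); all 7 commits appear in both, in order. dp[13][13] = 7 confirms this is the maximum.

7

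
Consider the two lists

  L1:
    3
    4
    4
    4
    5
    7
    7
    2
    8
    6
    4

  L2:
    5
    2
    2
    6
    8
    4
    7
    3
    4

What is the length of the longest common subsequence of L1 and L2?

Taking 5 at L1[5]=L2[1], 2 at L1[8]=L2[3], 8 at L1[9]=L2[5], 4 at L1[11]=L2[9] gives a common subsequence of length 4, and the DP table's final entry dp[11][9] is also 4, so no common subsequence is longer.

4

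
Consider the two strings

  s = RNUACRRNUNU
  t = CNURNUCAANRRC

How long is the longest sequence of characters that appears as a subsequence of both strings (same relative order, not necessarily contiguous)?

Let dp[i][j] be the LCS length of the first i characters of s and the first j characters of t. dp[i][j] = dp[i-1][j-1]+1 when the i-th and j-th characters match, else max(dp[i-1][j], dp[i][j-1]).
    ·  C  N  U  R  N  U  C  A  A  N  R  R  C
 ·  0  0  0  0  0  0  0  0  0  0  0  0  0  0
 R  0  0  0  0  1  1  1  1  1  1  1  1  1  1
 N  0  0  1  1  1  2  2  2  2  2  2  2  2  2
 U  0  0  1  2  2  2  3  3  3  3  3  3  3  3
 A  0  0  1  2  2  2  3  3  4  4  4  4  4  4
 C  0  1  1  2  2  2  3  4  4  4  4  4  4  5
 R  0  1  1  2  3  3  3  4  4  4  4  5  5  5
 R  0  1  1  2  3  3  3  4  4  4  4  5  6  6
 N  0  1  2  2  3  4  4  4  4  4  5  5  6  6
 U  0  1  2  3  3  4  5  5  5  5  5  5  6  6
 N  0  1  2  3  3  4  5  5  5  5  6  6  6  6
 U  0  1  2  3  3  4  5  5  5  5  6  6  6  6
dp[11][13] = 6. One LCS (by backtracking along matches): RNUARR.

6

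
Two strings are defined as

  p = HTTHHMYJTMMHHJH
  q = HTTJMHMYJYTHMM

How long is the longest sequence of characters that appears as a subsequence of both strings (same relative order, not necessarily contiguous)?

10

One common subsequence of length 10: H [1,1], T [2,2], T [3,3], H [5,6], M [6,7], Y [7,8], J [8,9], T [9,11], M [10,13], M [11,14], and the DP table's final entry dp[15][14] is also 10, so no common subsequence is longer.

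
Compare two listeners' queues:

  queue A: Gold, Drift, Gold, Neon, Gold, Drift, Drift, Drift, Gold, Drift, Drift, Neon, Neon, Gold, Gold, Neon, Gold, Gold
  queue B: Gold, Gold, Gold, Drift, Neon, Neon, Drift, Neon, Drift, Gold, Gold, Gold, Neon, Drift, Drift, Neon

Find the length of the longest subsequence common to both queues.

Taking Gold at queue A[1]=queue B[1], Gold at queue A[3]=queue B[2], Gold at queue A[5]=queue B[3], Drift at queue A[6]=queue B[4], Drift at queue A[7]=queue B[7], Drift at queue A[8]=queue B[9], Gold at queue A[9]=queue B[12], Drift at queue A[10]=queue B[14], Drift at queue A[11]=queue B[15], Neon at queue A[16]=queue B[16] gives a common subsequence of length 10. dp[18][16] = 10 confirms this is the maximum.

10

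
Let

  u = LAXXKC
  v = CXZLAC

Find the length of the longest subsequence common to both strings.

Pick L at u[1]=v[4], A at u[2]=v[5], C at u[6]=v[6]; all 3 characters appear in both, in order. The LCS DP gives dp[6][6] = 3, so this is optimal.

3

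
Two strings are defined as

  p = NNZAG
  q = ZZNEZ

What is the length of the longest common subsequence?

2

Taking N at p[1]=q[3], then Z at p[3]=q[5] gives a common subsequence of length 2. The LCS DP gives dp[5][5] = 2, so this is optimal.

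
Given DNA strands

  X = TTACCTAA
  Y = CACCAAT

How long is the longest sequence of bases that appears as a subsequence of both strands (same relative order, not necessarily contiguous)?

Let dp[i][j] be the LCS length of the first i bases of X and the first j bases of Y. dp[i][j] = dp[i-1][j-1]+1 when the i-th and j-th bases match, else max(dp[i-1][j], dp[i][j-1]).
    ·  C  A  C  C  A  A  T
 ·  0  0  0  0  0  0  0  0
 T  0  0  0  0  0  0  0  1
 T  0  0  0  0  0  0  0  1
 A  0  0  1  1  1  1  1  1
 C  0  1  1  2  2  2  2  2
 C  0  1  1  2  3  3  3  3
 T  0  1  1  2  3  3  3  4
 A  0  1  2  2  3  4  4  4
 A  0  1  2  2  3  4  5  5
dp[8][7] = 5. One LCS (by backtracking along matches): ACCAA.

5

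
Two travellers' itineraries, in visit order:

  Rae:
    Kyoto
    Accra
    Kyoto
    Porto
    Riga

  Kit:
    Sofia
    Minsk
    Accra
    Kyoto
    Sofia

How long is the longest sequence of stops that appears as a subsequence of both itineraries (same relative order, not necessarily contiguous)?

2

One common subsequence of length 2: Accra [2,3], then Kyoto [3,4]. dp[5][5] = 2 confirms this is the maximum.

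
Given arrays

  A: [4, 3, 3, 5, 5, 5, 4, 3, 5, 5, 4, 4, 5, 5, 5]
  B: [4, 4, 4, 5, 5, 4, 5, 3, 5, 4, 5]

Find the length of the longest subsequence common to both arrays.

Taking 4 [1,3] → 5 [4,4] → 5 [5,5] → 5 [6,7] → 3 [8,8] → 5 [10,9] → 4 [12,10] → 5 [15,11] gives a common subsequence of length 8. Since dp[15][11] = 8, nothing longer is possible.

8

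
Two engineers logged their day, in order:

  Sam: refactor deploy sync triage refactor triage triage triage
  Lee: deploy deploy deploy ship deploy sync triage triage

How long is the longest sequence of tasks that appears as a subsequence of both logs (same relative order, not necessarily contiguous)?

4

Match deploy (Sam #2, Lee #5), sync (Sam #3, Lee #6), triage (Sam #7, Lee #7), triage (Sam #8, Lee #8) — 4 tasks in the same relative order in both, and the DP table's final entry dp[8][8] is also 4, so no common subsequence is longer.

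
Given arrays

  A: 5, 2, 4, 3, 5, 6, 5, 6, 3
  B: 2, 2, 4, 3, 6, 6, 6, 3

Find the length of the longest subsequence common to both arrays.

6

Pick 2 [2,2], then 4 [3,3], then 3 [4,4], then 6 [6,6], then 6 [8,7], then 3 [9,8]; all 6 values appear in both, in order. dp[9][8] = 6 confirms this is the maximum.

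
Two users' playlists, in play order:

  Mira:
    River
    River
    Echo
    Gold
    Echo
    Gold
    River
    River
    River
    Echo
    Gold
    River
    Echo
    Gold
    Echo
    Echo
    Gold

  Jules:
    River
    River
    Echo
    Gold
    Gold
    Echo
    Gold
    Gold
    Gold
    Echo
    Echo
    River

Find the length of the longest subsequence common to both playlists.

One common subsequence of length 10: River [1,1], then River [2,2], then Echo [3,3], then Gold [4,5], then Echo [5,6], then Gold [6,7], then Gold [11,8], then Gold [14,9], then Echo [15,10], then Echo [16,11]. Since dp[17][12] = 10, nothing longer is possible.

10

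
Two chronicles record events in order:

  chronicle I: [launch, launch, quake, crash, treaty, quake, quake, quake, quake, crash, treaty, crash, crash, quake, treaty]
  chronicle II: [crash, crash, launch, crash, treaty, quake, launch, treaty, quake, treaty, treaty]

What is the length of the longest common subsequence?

7

Match launch [2,3]; then crash [4,4]; then treaty [5,5]; then quake [6,6]; then quake [9,9]; then treaty [11,10]; then treaty [15,11] — 7 events in the same relative order in both. Since dp[15][11] = 7, nothing longer is possible.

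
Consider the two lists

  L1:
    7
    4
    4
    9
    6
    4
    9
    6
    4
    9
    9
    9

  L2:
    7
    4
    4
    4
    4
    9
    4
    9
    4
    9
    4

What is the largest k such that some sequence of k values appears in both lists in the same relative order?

8

One common subsequence of length 8: 7 (L1 #1, L2 #1); then 4 (L1 #2, L2 #4); then 4 (L1 #3, L2 #5); then 9 (L1 #4, L2 #6); then 4 (L1 #6, L2 #7); then 9 (L1 #7, L2 #8); then 4 (L1 #9, L2 #9); then 9 (L1 #10, L2 #10). Since dp[12][11] = 8, nothing longer is possible.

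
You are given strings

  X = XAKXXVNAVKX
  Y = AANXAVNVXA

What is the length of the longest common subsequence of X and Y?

Match X (X #1, Y #4), then A (X #2, Y #5), then V (X #6, Y #6), then N (X #7, Y #7), then V (X #9, Y #8), then X (X #11, Y #9) — 6 characters in the same relative order in both. The LCS DP gives dp[11][10] = 6, so this is optimal.

6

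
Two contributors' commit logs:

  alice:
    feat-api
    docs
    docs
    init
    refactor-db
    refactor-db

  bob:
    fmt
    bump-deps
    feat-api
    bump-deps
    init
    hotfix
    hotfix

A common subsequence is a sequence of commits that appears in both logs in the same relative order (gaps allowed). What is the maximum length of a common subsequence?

Taking feat-api (alice #1, bob #3), then init (alice #4, bob #5) gives a common subsequence of length 2. Since dp[6][7] = 2, nothing longer is possible.

2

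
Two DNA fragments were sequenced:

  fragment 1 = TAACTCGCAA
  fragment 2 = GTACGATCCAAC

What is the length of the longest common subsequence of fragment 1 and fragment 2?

One common subsequence of length 8: T (fragment 1 #1, fragment 2 #2), A (fragment 1 #2, fragment 2 #3), A (fragment 1 #3, fragment 2 #6), T (fragment 1 #5, fragment 2 #7), C (fragment 1 #6, fragment 2 #8), C (fragment 1 #8, fragment 2 #9), A (fragment 1 #9, fragment 2 #10), A (fragment 1 #10, fragment 2 #11). Since dp[10][12] = 8, nothing longer is possible.

8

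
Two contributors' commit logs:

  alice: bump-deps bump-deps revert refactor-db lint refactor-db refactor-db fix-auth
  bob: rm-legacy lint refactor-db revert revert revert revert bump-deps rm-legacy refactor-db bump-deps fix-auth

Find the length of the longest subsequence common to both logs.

4

Taking lint [5,2], refactor-db [6,3], refactor-db [7,10], fix-auth [8,12] gives a common subsequence of length 4. dp[8][12] = 4 confirms this is the maximum.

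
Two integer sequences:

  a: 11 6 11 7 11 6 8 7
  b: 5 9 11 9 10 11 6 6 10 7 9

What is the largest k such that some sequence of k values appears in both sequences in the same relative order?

One common subsequence of length 4: 11 [1,6], then 6 [2,7], then 6 [6,8], then 7 [8,10]. Since dp[8][11] = 4, nothing longer is possible.

4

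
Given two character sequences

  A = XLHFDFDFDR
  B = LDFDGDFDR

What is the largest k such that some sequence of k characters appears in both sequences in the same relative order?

Pick L at A[2]=B[1]; then F at A[4]=B[3]; then D at A[5]=B[4]; then D at A[7]=B[6]; then F at A[8]=B[7]; then D at A[9]=B[8]; then R at A[10]=B[9]; all 7 characters appear in both, in order, and the DP table's final entry dp[10][9] is also 7, so no common subsequence is longer.

7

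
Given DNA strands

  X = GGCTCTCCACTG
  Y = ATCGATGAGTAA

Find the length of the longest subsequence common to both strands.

Let dp[i][j] be the LCS length of the first i bases of X and the first j bases of Y. dp[i][j] = dp[i-1][j-1]+1 when the i-th and j-th bases match, else max(dp[i-1][j], dp[i][j-1]).
    ·  A  T  C  G  A  T  G  A  G  T  A  A
 ·  0  0  0  0  0  0  0  0  0  0  0  0  0
 G  0  0  0  0  1  1  1  1  1  1  1  1  1
 G  0  0  0  0  1  1  1  2  2  2  2  2  2
 C  0  0  0  1  1  1  1  2  2  2  2  2  2
 T  0  0  1  1  1  1  2  2  2  2  3  3  3
 C  0  0  1  2  2  2  2  2  2  2  3  3  3
 T  0  0  1  2  2  2  3  3  3  3  3  3  3
 C  0  0  1  2  2  2  3  3  3  3  3  3  3
 C  0  0  1  2  2  2  3  3  3  3  3  3  3
 A  0  1  1  2  2  3  3  3  4  4  4  4  4
 C  0  1  1  2  2  3  3  3  4  4  4  4  4
 T  0  1  2  2  2  3  4  4  4  4  5  5  5
 G  0  1  2  2  3  3  4  5  5  5  5  5  5
dp[12][12] = 5. One LCS (by backtracking along matches): TCTAT.

5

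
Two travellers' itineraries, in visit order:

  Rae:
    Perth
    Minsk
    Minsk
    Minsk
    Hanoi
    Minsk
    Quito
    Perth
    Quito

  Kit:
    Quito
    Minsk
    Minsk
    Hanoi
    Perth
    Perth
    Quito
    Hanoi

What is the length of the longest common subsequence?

5

One common subsequence of length 5: Minsk [3,2], then Minsk [4,3], then Hanoi [5,4], then Perth [8,6], then Quito [9,7]. dp[9][8] = 5 confirms this is the maximum.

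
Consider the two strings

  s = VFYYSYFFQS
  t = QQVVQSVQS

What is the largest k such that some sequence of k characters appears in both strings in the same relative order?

Match V [1,4], S [5,6], Q [9,8], S [10,9] — 4 characters in the same relative order in both. Since dp[10][9] = 4, nothing longer is possible.

4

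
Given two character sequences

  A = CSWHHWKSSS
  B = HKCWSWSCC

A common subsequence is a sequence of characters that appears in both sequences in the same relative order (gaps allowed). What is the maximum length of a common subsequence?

Let dp[i][j] be the LCS length of the first i characters of A and the first j characters of B. dp[i][j] = dp[i-1][j-1]+1 when the i-th and j-th characters match, else max(dp[i-1][j], dp[i][j-1]).
    ·  H  K  C  W  S  W  S  C  C
 ·  0  0  0  0  0  0  0  0  0  0
 C  0  0  0  1  1  1  1  1  1  1
 S  0  0  0  1  1  2  2  2  2  2
 W  0  0  0  1  2  2  3  3  3  3
 H  0  1  1  1  2  2  3  3  3  3
 H  0  1  1  1  2  2  3  3  3  3
 W  0  1  1  1  2  2  3  3  3  3
 K  0  1  2  2  2  2  3  3  3  3
 S  0  1  2  2  2  3  3  4  4  4
 S  0  1  2  2  2  3  3  4  4  4
 S  0  1  2  2  2  3  3  4  4  4
dp[10][9] = 4. One LCS (by backtracking along matches): CSWS.

4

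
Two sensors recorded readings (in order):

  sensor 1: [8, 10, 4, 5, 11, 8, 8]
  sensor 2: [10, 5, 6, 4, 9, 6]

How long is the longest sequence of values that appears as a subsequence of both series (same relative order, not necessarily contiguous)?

Pick 10 at sensor 1[2]=sensor 2[1]; then 4 at sensor 1[3]=sensor 2[4]; all 2 values appear in both, in order. dp[7][6] = 2 confirms this is the maximum.

2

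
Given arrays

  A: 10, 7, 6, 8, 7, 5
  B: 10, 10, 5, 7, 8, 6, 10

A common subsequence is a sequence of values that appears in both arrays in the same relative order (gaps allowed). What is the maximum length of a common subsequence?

Pick 10 [1,2]; then 7 [2,4]; then 6 [3,6]; all 3 values appear in both, in order. The LCS DP gives dp[6][7] = 3, so this is optimal.

3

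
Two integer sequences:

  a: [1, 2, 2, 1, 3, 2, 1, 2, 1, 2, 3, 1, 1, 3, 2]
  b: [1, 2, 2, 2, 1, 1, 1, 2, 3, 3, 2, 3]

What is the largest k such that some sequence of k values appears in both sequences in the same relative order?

One common subsequence of length 10: 1 [1,1] → 2 [2,3] → 2 [3,4] → 1 [4,5] → 1 [7,6] → 1 [9,7] → 2 [10,8] → 3 [11,9] → 3 [14,10] → 2 [15,11], and the DP table's final entry dp[15][12] is also 10, so no common subsequence is longer.

10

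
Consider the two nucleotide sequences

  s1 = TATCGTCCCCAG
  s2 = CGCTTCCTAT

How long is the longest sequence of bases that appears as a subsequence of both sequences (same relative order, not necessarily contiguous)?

6

Match C [4,1] → G [5,2] → T [6,5] → C [7,6] → C [8,7] → A [11,9] — 6 bases in the same relative order in both. The LCS DP gives dp[12][10] = 6, so this is optimal.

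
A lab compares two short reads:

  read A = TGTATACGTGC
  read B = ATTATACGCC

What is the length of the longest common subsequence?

Let dp[i][j] be the LCS length of the first i bases of read A and the first j bases of read B. dp[i][j] = dp[i-1][j-1]+1 when the i-th and j-th bases match, else max(dp[i-1][j], dp[i][j-1]).
    ·  A  T  T  A  T  A  C  G  C  C
 ·  0  0  0  0  0  0  0  0  0  0  0
 T  0  0  1  1  1  1  1  1  1  1  1
 G  0  0  1  1  1  1  1  1  2  2  2
 T  0  0  1  2  2  2  2  2  2  2  2
 A  0  1  1  2  3  3  3  3  3  3  3
 T  0  1  2  2  3  4  4  4  4  4  4
 A  0  1  2  2  3  4  5  5  5  5  5
 C  0  1  2  2  3  4  5  6  6  6  6
 G  0  1  2  2  3  4  5  6  7  7  7
 T  0  1  2  3  3  4  5  6  7  7  7
 G  0  1  2  3  3  4  5  6  7  7  7
 C  0  1  2  3  3  4  5  6  7  8  8
dp[11][10] = 8. One LCS (by backtracking along matches): TTATACGC.

8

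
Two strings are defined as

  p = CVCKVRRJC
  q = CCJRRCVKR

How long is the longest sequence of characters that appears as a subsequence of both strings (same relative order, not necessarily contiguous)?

Pick C [1,1] → C [3,2] → R [6,4] → R [7,5] → C [9,6]; all 5 characters appear in both, in order. The LCS DP gives dp[9][9] = 5, so this is optimal.

5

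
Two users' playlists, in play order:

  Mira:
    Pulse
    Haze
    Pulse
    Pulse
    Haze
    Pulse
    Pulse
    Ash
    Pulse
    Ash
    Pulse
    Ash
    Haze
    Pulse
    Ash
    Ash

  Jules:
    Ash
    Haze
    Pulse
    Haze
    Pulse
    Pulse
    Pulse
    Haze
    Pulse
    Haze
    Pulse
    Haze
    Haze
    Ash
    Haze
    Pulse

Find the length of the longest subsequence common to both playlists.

10

Taking Pulse [1,3], Haze [2,4], Pulse [3,6], Pulse [4,7], Haze [5,8], Pulse [6,9], Pulse [7,11], Ash [12,14], Haze [13,15], Pulse [14,16] gives a common subsequence of length 10. The LCS DP gives dp[16][16] = 10, so this is optimal.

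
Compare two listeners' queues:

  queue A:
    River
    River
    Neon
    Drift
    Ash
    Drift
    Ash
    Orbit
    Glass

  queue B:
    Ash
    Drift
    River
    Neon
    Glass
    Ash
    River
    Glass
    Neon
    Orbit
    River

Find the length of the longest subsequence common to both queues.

4

Taking River (queue A #1, queue B #3) → River (queue A #2, queue B #7) → Neon (queue A #3, queue B #9) → Orbit (queue A #8, queue B #10) gives a common subsequence of length 4. Since dp[9][11] = 4, nothing longer is possible.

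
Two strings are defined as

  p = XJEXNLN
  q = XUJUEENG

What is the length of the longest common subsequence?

Let dp[i][j] be the LCS length of the first i characters of p and the first j characters of q. dp[i][j] = dp[i-1][j-1]+1 when the i-th and j-th characters match, else max(dp[i-1][j], dp[i][j-1]).
    ·  X  U  J  U  E  E  N  G
 ·  0  0  0  0  0  0  0  0  0
 X  0  1  1  1  1  1  1  1  1
 J  0  1  1  2  2  2  2  2  2
 E  0  1  1  2  2  3  3  3  3
 X  0  1  1  2  2  3  3  3  3
 N  0  1  1  2  2  3  3  4  4
 L  0  1  1  2  2  3  3  4  4
 N  0  1  1  2  2  3  3  4  4
dp[7][8] = 4. One LCS (by backtracking along matches): XJEN.

4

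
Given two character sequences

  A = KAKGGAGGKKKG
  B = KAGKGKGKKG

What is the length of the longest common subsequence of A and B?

Match K [1,1] → A [2,2] → K [3,4] → G [4,5] → G [8,7] → K [10,8] → K [11,9] → G [12,10] — 8 characters in the same relative order in both. Since dp[12][10] = 8, nothing longer is possible.

8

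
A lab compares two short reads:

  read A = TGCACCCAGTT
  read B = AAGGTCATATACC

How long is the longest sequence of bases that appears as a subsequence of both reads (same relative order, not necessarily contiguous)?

5

One common subsequence of length 5: T at read A[1]=read B[5], then C at read A[3]=read B[6], then A at read A[4]=read B[11], then C at read A[6]=read B[12], then C at read A[7]=read B[13]. The LCS DP gives dp[11][13] = 5, so this is optimal.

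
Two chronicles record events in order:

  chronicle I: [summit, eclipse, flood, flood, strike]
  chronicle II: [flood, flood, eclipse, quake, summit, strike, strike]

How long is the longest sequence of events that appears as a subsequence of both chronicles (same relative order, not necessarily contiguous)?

Pick flood (chronicle I #3, chronicle II #1), flood (chronicle I #4, chronicle II #2), strike (chronicle I #5, chronicle II #7); all 3 events appear in both, in order. The LCS DP gives dp[5][7] = 3, so this is optimal.

3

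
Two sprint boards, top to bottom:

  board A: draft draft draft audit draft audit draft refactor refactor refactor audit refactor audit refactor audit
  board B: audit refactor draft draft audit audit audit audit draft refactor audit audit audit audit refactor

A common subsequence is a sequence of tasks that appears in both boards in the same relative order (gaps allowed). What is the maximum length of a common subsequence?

Taking draft at board A[1]=board B[3], then draft at board A[2]=board B[4], then audit at board A[4]=board B[7], then audit at board A[6]=board B[8], then draft at board A[7]=board B[9], then refactor at board A[8]=board B[10], then audit at board A[11]=board B[13], then audit at board A[13]=board B[14], then refactor at board A[14]=board B[15] gives a common subsequence of length 9. Since dp[15][15] = 9, nothing longer is possible.

9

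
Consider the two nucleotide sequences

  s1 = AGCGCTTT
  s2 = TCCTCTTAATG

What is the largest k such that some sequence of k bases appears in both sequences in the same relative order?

Pick C (s1 #3, s2 #3), then C (s1 #5, s2 #5), then T (s1 #6, s2 #6), then T (s1 #7, s2 #7), then T (s1 #8, s2 #10); all 5 bases appear in both, in order. Since dp[8][11] = 5, nothing longer is possible.

5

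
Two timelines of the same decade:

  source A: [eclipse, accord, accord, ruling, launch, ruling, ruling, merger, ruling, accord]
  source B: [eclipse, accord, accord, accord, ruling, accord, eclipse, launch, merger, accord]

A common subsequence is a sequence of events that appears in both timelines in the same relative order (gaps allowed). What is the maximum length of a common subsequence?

7

One common subsequence of length 7: eclipse at source A[1]=source B[1]; then accord at source A[2]=source B[3]; then accord at source A[3]=source B[4]; then ruling at source A[4]=source B[5]; then launch at source A[5]=source B[8]; then merger at source A[8]=source B[9]; then accord at source A[10]=source B[10], and the DP table's final entry dp[10][10] is also 7, so no common subsequence is longer.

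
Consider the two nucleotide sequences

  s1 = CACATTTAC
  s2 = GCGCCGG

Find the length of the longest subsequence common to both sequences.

Match C (s1 #1, s2 #2), C (s1 #3, s2 #4), C (s1 #9, s2 #5) — 3 bases in the same relative order in both. dp[9][7] = 3 confirms this is the maximum.

3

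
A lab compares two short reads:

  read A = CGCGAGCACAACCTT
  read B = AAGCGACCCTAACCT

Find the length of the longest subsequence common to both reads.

11

One common subsequence of length 11: G at read A[2]=read B[3], then C at read A[3]=read B[4], then G at read A[4]=read B[5], then A at read A[5]=read B[6], then C at read A[7]=read B[8], then C at read A[9]=read B[9], then A at read A[10]=read B[11], then A at read A[11]=read B[12], then C at read A[12]=read B[13], then C at read A[13]=read B[14], then T at read A[15]=read B[15]. The LCS DP gives dp[15][15] = 11, so this is optimal.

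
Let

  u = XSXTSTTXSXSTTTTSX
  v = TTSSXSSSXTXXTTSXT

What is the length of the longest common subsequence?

10

Pick X (u #1, v #5), then S (u #2, v #8), then X (u #3, v #9), then T (u #7, v #10), then X (u #8, v #11), then X (u #10, v #12), then T (u #14, v #13), then T (u #15, v #14), then S (u #16, v #15), then X (u #17, v #16); all 10 characters appear in both, in order. dp[17][17] = 10 confirms this is the maximum.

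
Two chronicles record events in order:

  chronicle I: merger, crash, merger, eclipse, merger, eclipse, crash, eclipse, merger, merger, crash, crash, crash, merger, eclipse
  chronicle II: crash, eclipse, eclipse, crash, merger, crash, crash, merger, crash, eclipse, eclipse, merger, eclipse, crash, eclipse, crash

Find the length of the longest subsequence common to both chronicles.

10

Pick crash at chronicle I[2]=chronicle II[1], then eclipse at chronicle I[4]=chronicle II[2], then eclipse at chronicle I[6]=chronicle II[3], then crash at chronicle I[7]=chronicle II[4], then merger at chronicle I[10]=chronicle II[5], then crash at chronicle I[11]=chronicle II[6], then crash at chronicle I[12]=chronicle II[7], then crash at chronicle I[13]=chronicle II[9], then merger at chronicle I[14]=chronicle II[12], then eclipse at chronicle I[15]=chronicle II[15]; all 10 events appear in both, in order. The LCS DP gives dp[15][16] = 10, so this is optimal.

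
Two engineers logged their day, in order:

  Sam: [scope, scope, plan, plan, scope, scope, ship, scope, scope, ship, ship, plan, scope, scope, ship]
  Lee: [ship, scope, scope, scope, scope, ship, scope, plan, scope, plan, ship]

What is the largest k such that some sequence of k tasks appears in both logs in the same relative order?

9

One common subsequence of length 9: scope [1,2] → scope [2,3] → scope [5,4] → scope [6,5] → ship [7,6] → scope [8,7] → scope [9,9] → plan [12,10] → ship [15,11]. dp[15][11] = 9 confirms this is the maximum.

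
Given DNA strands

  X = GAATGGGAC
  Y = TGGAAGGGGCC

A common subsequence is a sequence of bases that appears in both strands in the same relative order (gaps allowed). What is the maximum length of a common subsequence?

7

Let dp[i][j] be the LCS length of the first i bases of X and the first j bases of Y. dp[i][j] = dp[i-1][j-1]+1 when the i-th and j-th bases match, else max(dp[i-1][j], dp[i][j-1]).
    ·  T  G  G  A  A  G  G  G  G  C  C
 ·  0  0  0  0  0  0  0  0  0  0  0  0
 G  0  0  1  1  1  1  1  1  1  1  1  1
 A  0  0  1  1  2  2  2  2  2  2  2  2
 A  0  0  1  1  2  3  3  3  3  3  3  3
 T  0  1  1  1  2  3  3  3  3  3  3  3
 G  0  1  2  2  2  3  4  4  4  4  4  4
 G  0  1  2  3  3  3  4  5  5  5  5  5
 G  0  1  2  3  3  3  4  5  6  6  6  6
 A  0  1  2  3  4  4  4  5  6  6  6  6
 C  0  1  2  3  4  4  4  5  6  6  7  7
dp[9][11] = 7. One LCS (by backtracking along matches): GAAGGGC.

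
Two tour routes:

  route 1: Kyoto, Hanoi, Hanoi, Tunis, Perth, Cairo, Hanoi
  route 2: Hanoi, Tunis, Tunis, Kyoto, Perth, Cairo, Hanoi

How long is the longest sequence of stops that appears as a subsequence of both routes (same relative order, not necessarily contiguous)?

One common subsequence of length 5: Hanoi [2,1], then Tunis [4,3], then Perth [5,5], then Cairo [6,6], then Hanoi [7,7]. The LCS DP gives dp[7][7] = 5, so this is optimal.

5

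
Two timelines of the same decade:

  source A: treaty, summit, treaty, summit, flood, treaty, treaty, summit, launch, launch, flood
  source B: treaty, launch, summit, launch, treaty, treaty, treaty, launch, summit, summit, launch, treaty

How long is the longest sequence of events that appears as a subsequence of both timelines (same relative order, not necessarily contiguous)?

7

Match treaty at source A[1]=source B[1]; then summit at source A[2]=source B[3]; then treaty at source A[3]=source B[5]; then treaty at source A[6]=source B[6]; then treaty at source A[7]=source B[7]; then summit at source A[8]=source B[10]; then launch at source A[9]=source B[11] — 7 events in the same relative order in both. Since dp[11][12] = 7, nothing longer is possible.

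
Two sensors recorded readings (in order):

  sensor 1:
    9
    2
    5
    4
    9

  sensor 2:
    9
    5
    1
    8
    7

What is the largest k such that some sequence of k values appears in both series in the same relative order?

Match 9 at sensor 1[1]=sensor 2[1], then 5 at sensor 1[3]=sensor 2[2] — 2 values in the same relative order in both. The LCS DP gives dp[5][5] = 2, so this is optimal.

2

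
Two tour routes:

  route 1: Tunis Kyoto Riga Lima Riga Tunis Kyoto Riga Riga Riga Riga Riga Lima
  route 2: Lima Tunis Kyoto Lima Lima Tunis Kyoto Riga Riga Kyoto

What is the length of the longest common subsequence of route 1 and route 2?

Taking Tunis at route 1[1]=route 2[2]; then Kyoto at route 1[2]=route 2[3]; then Lima at route 1[4]=route 2[5]; then Tunis at route 1[6]=route 2[6]; then Kyoto at route 1[7]=route 2[7]; then Riga at route 1[8]=route 2[8]; then Riga at route 1[9]=route 2[9] gives a common subsequence of length 7. The LCS DP gives dp[13][10] = 7, so this is optimal.

7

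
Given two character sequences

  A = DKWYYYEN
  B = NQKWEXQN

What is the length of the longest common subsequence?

4

Pick K [2,3]; then W [3,4]; then E [7,5]; then N [8,8]; all 4 characters appear in both, in order. The LCS DP gives dp[8][8] = 4, so this is optimal.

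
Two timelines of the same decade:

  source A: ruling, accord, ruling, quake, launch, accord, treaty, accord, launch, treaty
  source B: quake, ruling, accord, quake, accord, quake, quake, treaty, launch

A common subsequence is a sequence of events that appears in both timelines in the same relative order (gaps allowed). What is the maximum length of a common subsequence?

6

Match ruling (source A #1, source B #2), then accord (source A #2, source B #3), then quake (source A #4, source B #4), then accord (source A #6, source B #5), then treaty (source A #7, source B #8), then launch (source A #9, source B #9) — 6 events in the same relative order in both. dp[10][9] = 6 confirms this is the maximum.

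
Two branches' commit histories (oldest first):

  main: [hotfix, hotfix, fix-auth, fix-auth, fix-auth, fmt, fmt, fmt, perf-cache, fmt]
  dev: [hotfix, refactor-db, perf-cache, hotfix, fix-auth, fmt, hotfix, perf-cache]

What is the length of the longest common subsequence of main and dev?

5

Pick hotfix at main[1]=dev[1] → hotfix at main[2]=dev[4] → fix-auth at main[5]=dev[5] → fmt at main[6]=dev[6] → perf-cache at main[9]=dev[8]; all 5 commits appear in both, in order. The LCS DP gives dp[10][8] = 5, so this is optimal.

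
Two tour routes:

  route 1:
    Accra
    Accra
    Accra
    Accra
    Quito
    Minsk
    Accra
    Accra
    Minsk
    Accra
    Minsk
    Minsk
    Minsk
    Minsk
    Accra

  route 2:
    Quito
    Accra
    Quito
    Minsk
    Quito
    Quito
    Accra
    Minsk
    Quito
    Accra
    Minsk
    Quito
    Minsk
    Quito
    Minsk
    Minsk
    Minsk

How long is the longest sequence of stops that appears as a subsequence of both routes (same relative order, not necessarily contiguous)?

10

One common subsequence of length 10: Accra [4,2]; then Quito [5,3]; then Minsk [6,4]; then Accra [7,7]; then Accra [8,10]; then Minsk [9,11]; then Minsk [11,13]; then Minsk [12,15]; then Minsk [13,16]; then Minsk [14,17], and the DP table's final entry dp[15][17] is also 10, so no common subsequence is longer.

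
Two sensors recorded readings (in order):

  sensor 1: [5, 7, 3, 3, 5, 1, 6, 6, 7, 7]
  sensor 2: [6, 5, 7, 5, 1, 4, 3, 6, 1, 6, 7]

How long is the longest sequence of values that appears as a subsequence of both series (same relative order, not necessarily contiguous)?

One common subsequence of length 7: 5 at sensor 1[1]=sensor 2[2], then 7 at sensor 1[2]=sensor 2[3], then 5 at sensor 1[5]=sensor 2[4], then 1 at sensor 1[6]=sensor 2[5], then 6 at sensor 1[7]=sensor 2[8], then 6 at sensor 1[8]=sensor 2[10], then 7 at sensor 1[10]=sensor 2[11]. Since dp[10][11] = 7, nothing longer is possible.

7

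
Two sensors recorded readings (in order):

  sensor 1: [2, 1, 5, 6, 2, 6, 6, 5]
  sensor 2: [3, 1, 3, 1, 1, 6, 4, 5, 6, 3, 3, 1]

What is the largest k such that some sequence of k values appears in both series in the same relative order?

3

Match 1 at sensor 1[2]=sensor 2[5], 5 at sensor 1[3]=sensor 2[8], 6 at sensor 1[4]=sensor 2[9] — 3 values in the same relative order in both. Since dp[8][12] = 3, nothing longer is possible.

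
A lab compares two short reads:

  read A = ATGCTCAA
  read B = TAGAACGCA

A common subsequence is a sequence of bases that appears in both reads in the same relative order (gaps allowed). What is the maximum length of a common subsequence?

5

Taking A [1,2]; then G [3,3]; then C [4,6]; then C [6,8]; then A [8,9] gives a common subsequence of length 5. The LCS DP gives dp[8][9] = 5, so this is optimal.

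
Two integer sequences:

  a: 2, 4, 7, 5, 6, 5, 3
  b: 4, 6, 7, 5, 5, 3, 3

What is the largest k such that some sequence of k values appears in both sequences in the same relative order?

One common subsequence of length 5: 4 at a[2]=b[1]; then 7 at a[3]=b[3]; then 5 at a[4]=b[4]; then 5 at a[6]=b[5]; then 3 at a[7]=b[7]. The LCS DP gives dp[7][7] = 5, so this is optimal.

5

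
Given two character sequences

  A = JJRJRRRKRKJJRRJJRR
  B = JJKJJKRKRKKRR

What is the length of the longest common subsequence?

9

Pick J [1,2], then J [2,4], then J [4,5], then R [5,7], then R [7,9], then K [8,10], then K [10,11], then R [17,12], then R [18,13]; all 9 characters appear in both, in order. The LCS DP gives dp[18][13] = 9, so this is optimal.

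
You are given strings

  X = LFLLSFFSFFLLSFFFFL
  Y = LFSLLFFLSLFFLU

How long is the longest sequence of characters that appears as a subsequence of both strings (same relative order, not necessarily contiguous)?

11

One common subsequence of length 11: L (X #1, Y #1) → F (X #2, Y #2) → L (X #3, Y #4) → L (X #4, Y #5) → F (X #6, Y #6) → F (X #7, Y #7) → S (X #8, Y #9) → L (X #12, Y #10) → F (X #16, Y #11) → F (X #17, Y #12) → L (X #18, Y #13). Since dp[18][14] = 11, nothing longer is possible.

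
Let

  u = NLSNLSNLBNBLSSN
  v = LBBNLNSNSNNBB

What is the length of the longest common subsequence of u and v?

Match N at u[1]=v[4], L at u[2]=v[5], S at u[3]=v[7], N at u[4]=v[8], S at u[6]=v[9], N at u[7]=v[11], B at u[9]=v[12], B at u[11]=v[13] — 8 characters in the same relative order in both. Since dp[15][13] = 8, nothing longer is possible.

8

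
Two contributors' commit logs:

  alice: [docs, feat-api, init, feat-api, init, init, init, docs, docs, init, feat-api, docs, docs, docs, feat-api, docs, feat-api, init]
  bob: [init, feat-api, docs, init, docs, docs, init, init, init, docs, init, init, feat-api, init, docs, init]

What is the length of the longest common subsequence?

10

One common subsequence of length 10: docs at alice[1]=bob[3], init at alice[3]=bob[4], init at alice[5]=bob[7], init at alice[6]=bob[8], init at alice[7]=bob[9], docs at alice[8]=bob[10], init at alice[10]=bob[12], feat-api at alice[11]=bob[13], docs at alice[16]=bob[15], init at alice[18]=bob[16]. Since dp[18][16] = 10, nothing longer is possible.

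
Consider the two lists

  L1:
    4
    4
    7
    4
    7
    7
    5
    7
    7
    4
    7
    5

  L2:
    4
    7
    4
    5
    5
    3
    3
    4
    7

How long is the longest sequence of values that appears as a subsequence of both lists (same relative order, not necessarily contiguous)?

Taking 4 at L1[2]=L2[1] → 7 at L1[3]=L2[2] → 4 at L1[4]=L2[3] → 5 at L1[7]=L2[5] → 4 at L1[10]=L2[8] → 7 at L1[11]=L2[9] gives a common subsequence of length 6. Since dp[12][9] = 6, nothing longer is possible.

6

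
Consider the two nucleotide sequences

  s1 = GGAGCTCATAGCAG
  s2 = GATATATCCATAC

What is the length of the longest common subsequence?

Match G (s1 #1, s2 #1), then A (s1 #3, s2 #6), then C (s1 #5, s2 #8), then C (s1 #7, s2 #9), then A (s1 #8, s2 #10), then T (s1 #9, s2 #11), then A (s1 #10, s2 #12), then C (s1 #12, s2 #13) — 8 bases in the same relative order in both. Since dp[14][13] = 8, nothing longer is possible.

8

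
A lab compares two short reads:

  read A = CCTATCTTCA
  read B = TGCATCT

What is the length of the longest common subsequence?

5

Match C at read A[2]=read B[3] → A at read A[4]=read B[4] → T at read A[5]=read B[5] → C at read A[6]=read B[6] → T at read A[8]=read B[7] — 5 bases in the same relative order in both. Since dp[10][7] = 5, nothing longer is possible.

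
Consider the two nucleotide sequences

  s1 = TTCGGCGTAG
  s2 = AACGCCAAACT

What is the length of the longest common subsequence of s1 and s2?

Let dp[i][j] be the LCS length of the first i bases of s1 and the first j bases of s2. dp[i][j] = dp[i-1][j-1]+1 when the i-th and j-th bases match, else max(dp[i-1][j], dp[i][j-1]).
    ·  A  A  C  G  C  C  A  A  A  C  T
 ·  0  0  0  0  0  0  0  0  0  0  0  0
 T  0  0  0  0  0  0  0  0  0  0  0  1
 T  0  0  0  0  0  0  0  0  0  0  0  1
 C  0  0  0  1  1  1  1  1  1  1  1  1
 G  0  0  0  1  2  2  2  2  2  2  2  2
 G  0  0  0  1  2  2  2  2  2  2  2  2
 C  0  0  0  1  2  3  3  3  3  3  3  3
 G  0  0  0  1  2  3  3  3  3  3  3  3
 T  0  0  0  1  2  3  3  3  3  3  3  4
 A  0  1  1  1  2  3  3  4  4  4  4  4
 G  0  1  1  1  2  3  3  4  4  4  4  4
dp[10][11] = 4. One LCS (by backtracking along matches): CGCT.

4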